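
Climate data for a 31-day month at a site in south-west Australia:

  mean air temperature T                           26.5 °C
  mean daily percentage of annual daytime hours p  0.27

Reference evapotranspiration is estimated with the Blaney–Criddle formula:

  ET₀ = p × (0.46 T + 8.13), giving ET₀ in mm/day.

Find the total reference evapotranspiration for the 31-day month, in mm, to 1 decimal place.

170.1 mm

ET₀ = 0.27 × (0.46 × 26.5 + 8.13) = 0.27 × 20.320 = 5.4864 mm/d
Monthly total = 5.4864 × 31 = 170.078 mm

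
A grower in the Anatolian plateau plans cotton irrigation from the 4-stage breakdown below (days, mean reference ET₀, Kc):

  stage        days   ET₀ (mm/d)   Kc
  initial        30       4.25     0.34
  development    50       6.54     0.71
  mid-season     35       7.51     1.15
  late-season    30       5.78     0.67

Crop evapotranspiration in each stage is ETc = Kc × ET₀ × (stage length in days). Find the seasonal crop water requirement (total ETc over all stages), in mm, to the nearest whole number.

694 mm

initial: 0.34 × 4.25 × 30 = 43.35 mm
development: 0.71 × 6.54 × 50 = 232.17 mm
mid-season: 1.15 × 7.51 × 35 = 302.28 mm
late-season: 0.67 × 5.78 × 30 = 116.18 mm
Seasonal total = 693.98 mm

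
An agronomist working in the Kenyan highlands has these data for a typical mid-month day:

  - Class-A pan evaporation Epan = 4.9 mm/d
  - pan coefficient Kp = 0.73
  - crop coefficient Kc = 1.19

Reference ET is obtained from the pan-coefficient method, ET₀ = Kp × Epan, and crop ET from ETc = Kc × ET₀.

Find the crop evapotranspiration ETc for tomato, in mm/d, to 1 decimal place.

4.3 mm/d

ET₀ = 0.73 × 4.9 = 3.5770 mm/d
ETc = Kc × ET₀ = 1.19 × 3.5770 = 4.2566 mm/d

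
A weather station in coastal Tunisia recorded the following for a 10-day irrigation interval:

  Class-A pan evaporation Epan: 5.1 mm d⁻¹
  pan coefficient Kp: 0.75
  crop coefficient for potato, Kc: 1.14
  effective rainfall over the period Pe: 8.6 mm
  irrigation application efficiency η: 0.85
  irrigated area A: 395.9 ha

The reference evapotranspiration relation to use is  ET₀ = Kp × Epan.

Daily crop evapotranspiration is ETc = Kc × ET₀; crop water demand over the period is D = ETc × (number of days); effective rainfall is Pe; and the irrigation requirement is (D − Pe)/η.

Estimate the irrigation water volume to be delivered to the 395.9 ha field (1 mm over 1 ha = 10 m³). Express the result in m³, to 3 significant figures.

ET₀ = 0.75 × 5.1 = 3.8250 mm/d
ETc = Kc × ET₀ = 1.14 × 3.8250 = 4.3605 mm/d
Crop demand D = ETc × 10 d = 4.3605 × 10 = 43.605 mm
D − Pe = 43.605 − 8.6 = 35.005 mm
Gross irrigation = 35.005 / 0.85 = 41.182 mm
Volume = 41.182 mm × 395.9 ha × 10 = 163039.5 m³

163000 m³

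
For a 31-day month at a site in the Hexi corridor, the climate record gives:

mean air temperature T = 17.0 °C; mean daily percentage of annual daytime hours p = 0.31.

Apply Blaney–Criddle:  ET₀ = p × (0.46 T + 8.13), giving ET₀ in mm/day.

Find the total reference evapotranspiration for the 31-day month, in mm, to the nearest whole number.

ET₀ = 0.31 × (0.46 × 17.0 + 8.13) = 0.31 × 15.950 = 4.9445 mm/d
Monthly total = 4.9445 × 31 = 153.280 mm

153 mm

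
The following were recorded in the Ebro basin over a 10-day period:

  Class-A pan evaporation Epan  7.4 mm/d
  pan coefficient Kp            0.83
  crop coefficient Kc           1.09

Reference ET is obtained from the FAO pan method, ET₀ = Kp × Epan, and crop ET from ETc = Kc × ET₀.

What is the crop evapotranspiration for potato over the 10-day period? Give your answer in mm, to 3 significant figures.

ET₀ = 0.83 × 7.4 = 6.1420 mm/d
ETc = Kc × ET₀ = 1.09 × 6.1420 = 6.6948 mm/d
Over 10 days: 6.6948 × 10 = 66.948 mm

66.9 mm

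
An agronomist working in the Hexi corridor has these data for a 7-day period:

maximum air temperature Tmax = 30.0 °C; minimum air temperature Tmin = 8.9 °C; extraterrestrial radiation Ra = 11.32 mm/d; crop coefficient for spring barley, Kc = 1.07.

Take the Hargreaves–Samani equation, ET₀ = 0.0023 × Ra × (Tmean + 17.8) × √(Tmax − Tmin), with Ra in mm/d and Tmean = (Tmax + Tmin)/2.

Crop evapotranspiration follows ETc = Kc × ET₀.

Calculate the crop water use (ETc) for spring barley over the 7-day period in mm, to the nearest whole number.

Tmean = (30.0 + 8.9)/2 = 19.45 °C
ET₀ = 0.0023 × 11.32 × (19.45 + 17.8) × √21.1 = 0.0023 × 11.32 × 37.25 × 4.5935 = 4.4550 mm/d
ETc = Kc × ET₀ = 1.07 × 4.4550 = 4.7669 mm/d
Over 7 days: 4.7669 × 7 = 33.368 mm

33 mm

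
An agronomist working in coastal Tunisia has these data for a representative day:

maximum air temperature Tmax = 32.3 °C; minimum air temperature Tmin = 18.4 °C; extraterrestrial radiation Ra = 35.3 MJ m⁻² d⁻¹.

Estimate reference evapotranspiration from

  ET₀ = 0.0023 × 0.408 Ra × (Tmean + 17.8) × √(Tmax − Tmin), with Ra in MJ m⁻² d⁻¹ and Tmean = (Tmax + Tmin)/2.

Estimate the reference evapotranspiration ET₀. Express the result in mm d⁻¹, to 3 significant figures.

Tmean = (32.3 + 18.4)/2 = 25.35 °C
0.408 Ra = 0.408 × 35.3 = 14.4024 mm/d equivalent
ET₀ = 0.0023 × 14.4024 × (25.35 + 17.8) × √13.9 = 0.0023 × 14.4024 × 43.15 × 3.7283 = 5.3291 mm/d

5.33 mm d⁻¹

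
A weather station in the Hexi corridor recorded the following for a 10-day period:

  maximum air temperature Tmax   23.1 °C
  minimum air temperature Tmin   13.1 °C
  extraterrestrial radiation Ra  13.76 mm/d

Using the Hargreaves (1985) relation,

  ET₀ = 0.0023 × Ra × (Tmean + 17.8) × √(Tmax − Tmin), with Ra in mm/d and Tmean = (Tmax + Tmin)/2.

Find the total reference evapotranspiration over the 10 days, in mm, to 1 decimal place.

Tmean = (23.1 + 13.1)/2 = 18.10 °C
ET₀ = 0.0023 × 13.76 × (18.10 + 17.8) × √10.0 = 0.0023 × 13.76 × 35.90 × 3.1623 = 3.5929 mm/d
Over 10 days: 3.5929 × 10 = 35.929 mm

35.9 mm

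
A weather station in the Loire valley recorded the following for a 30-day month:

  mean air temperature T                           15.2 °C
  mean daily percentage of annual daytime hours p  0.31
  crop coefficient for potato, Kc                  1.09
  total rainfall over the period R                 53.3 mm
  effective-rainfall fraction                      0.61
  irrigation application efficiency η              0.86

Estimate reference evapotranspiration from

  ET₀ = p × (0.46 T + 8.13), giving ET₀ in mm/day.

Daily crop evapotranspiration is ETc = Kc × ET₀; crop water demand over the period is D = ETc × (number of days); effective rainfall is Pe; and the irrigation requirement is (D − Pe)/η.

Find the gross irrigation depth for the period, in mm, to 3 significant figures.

140 mm

ET₀ = 0.31 × (0.46 × 15.2 + 8.13) = 0.31 × 15.122 = 4.6878 mm/d
ETc = Kc × ET₀ = 1.09 × 4.6878 = 5.1097 mm/d
Crop demand D = ETc × 30 d = 5.1097 × 30 = 153.291 mm
Pe = 0.61 × 53.3 = 32.513 mm
D − Pe = 153.291 − 32.513 = 120.778 mm
Gross irrigation = 120.778 / 0.86 = 140.440 mm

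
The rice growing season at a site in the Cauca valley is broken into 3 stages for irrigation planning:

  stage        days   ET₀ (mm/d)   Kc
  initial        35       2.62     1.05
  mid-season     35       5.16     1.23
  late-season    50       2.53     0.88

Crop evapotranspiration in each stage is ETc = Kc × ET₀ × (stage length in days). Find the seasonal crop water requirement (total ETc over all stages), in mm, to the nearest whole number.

initial: 1.05 × 2.62 × 35 = 96.29 mm
mid-season: 1.23 × 5.16 × 35 = 222.14 mm
late-season: 0.88 × 2.53 × 50 = 111.32 mm
Seasonal total = 429.75 mm

430 mm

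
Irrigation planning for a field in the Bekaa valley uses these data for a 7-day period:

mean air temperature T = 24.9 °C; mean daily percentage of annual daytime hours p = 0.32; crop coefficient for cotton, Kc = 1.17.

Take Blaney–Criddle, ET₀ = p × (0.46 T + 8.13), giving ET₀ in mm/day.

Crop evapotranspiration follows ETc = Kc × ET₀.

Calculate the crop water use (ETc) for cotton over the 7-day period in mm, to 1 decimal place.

ET₀ = 0.32 × (0.46 × 24.9 + 8.13) = 0.32 × 19.584 = 6.2669 mm/d
ETc = Kc × ET₀ = 1.17 × 6.2669 = 7.3323 mm/d
Over 7 days: 7.3323 × 7 = 51.326 mm

51.3 mm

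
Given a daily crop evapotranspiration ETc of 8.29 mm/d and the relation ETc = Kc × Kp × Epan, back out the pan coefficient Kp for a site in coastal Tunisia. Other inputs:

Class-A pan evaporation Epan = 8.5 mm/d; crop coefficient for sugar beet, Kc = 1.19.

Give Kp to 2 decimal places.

ETc = Kc × Kp × Epan  ⇒  Kp = ETc / (Kc × Epan)
Kp = 8.29 / (1.19 × 8.5) = 8.29 / 10.115 = 0.8196

0.82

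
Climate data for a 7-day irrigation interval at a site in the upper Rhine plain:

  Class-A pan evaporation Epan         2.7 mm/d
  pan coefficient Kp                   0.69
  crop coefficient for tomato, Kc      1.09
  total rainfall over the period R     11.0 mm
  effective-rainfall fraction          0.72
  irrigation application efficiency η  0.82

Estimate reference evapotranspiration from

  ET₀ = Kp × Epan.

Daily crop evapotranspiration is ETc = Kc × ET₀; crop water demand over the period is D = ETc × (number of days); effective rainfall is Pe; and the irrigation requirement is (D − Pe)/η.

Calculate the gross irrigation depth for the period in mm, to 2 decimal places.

ET₀ = 0.69 × 2.7 = 1.8630 mm/d
ETc = Kc × ET₀ = 1.09 × 1.8630 = 2.0307 mm/d
Crop demand D = ETc × 7 d = 2.0307 × 7 = 14.215 mm
Pe = 0.72 × 11.0 = 7.920 mm
D − Pe = 14.215 − 7.920 = 6.295 mm
Gross irrigation = 6.295 / 0.82 = 7.677 mm

7.68 mm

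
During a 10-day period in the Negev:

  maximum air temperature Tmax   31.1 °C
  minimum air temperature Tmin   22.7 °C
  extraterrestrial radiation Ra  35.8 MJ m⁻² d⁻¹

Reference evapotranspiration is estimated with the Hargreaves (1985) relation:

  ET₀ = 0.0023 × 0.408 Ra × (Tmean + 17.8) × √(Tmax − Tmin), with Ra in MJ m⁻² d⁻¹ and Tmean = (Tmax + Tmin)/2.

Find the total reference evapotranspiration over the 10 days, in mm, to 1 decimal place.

Tmean = (31.1 + 22.7)/2 = 26.90 °C
0.408 Ra = 0.408 × 35.8 = 14.6064 mm/d equivalent
ET₀ = 0.0023 × 14.6064 × (26.90 + 17.8) × √8.4 = 0.0023 × 14.6064 × 44.70 × 2.8983 = 4.3523 mm/d
Over 10 days: 4.3523 × 10 = 43.523 mm

43.5 mm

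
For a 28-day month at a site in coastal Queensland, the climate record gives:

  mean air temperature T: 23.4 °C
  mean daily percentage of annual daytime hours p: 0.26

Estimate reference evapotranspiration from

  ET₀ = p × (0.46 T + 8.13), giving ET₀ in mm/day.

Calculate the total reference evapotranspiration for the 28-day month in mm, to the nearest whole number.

138 mm

ET₀ = 0.26 × (0.46 × 23.4 + 8.13) = 0.26 × 18.894 = 4.9124 mm/d
Monthly total = 4.9124 × 28 = 137.547 mm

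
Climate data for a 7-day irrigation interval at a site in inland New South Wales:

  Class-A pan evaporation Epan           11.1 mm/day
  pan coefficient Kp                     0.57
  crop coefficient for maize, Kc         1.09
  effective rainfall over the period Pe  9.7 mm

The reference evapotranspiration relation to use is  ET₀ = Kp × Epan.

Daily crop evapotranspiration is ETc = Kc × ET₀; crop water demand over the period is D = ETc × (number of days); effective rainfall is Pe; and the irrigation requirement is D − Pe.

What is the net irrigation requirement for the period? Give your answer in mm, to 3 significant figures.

ET₀ = 0.57 × 11.1 = 6.3270 mm/d
ETc = Kc × ET₀ = 1.09 × 6.3270 = 6.8964 mm/d
Crop demand D = ETc × 7 d = 6.8964 × 7 = 48.275 mm
D − Pe = 48.275 − 9.7 = 38.575 mm

38.6 mm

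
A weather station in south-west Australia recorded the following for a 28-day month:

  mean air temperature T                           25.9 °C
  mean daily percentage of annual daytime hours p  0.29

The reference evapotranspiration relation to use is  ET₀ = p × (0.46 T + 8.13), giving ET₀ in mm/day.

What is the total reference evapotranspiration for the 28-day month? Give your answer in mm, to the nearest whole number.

163 mm

ET₀ = 0.29 × (0.46 × 25.9 + 8.13) = 0.29 × 20.044 = 5.8128 mm/d
Monthly total = 5.8128 × 28 = 162.758 mm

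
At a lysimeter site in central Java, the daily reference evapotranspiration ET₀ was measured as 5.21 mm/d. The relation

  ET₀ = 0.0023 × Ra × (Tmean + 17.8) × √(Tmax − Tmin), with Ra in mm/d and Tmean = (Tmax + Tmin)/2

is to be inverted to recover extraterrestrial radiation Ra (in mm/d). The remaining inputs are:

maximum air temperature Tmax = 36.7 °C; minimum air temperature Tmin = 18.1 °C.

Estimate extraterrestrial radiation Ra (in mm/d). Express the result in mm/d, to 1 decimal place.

Tmean = 27.40 °C; √ΔT = 4.3128
Ra = ET₀ / [0.0023 × (Tmean+17.8) × √ΔT] = 5.21 / (0.0023 × 45.20 × 4.3128) = 11.620 mm/d

11.6 mm/d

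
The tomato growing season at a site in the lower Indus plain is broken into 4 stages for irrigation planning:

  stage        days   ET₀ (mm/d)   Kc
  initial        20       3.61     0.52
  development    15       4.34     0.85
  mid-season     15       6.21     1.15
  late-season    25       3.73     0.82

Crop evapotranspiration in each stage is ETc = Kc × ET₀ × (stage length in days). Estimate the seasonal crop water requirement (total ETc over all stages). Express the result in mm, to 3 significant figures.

initial: 0.52 × 3.61 × 20 = 37.54 mm
development: 0.85 × 4.34 × 15 = 55.34 mm
mid-season: 1.15 × 6.21 × 15 = 107.12 mm
late-season: 0.82 × 3.73 × 25 = 76.47 mm
Seasonal total = 276.47 mm

276 mm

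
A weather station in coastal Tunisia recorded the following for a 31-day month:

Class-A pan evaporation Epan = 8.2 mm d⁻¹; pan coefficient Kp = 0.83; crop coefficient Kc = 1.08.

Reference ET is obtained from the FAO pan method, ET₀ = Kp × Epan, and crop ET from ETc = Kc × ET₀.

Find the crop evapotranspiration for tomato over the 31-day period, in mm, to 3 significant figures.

228 mm

ET₀ = 0.83 × 8.2 = 6.8060 mm/d
ETc = Kc × ET₀ = 1.08 × 6.8060 = 7.3505 mm/d
Over 31 days: 7.3505 × 31 = 227.866 mm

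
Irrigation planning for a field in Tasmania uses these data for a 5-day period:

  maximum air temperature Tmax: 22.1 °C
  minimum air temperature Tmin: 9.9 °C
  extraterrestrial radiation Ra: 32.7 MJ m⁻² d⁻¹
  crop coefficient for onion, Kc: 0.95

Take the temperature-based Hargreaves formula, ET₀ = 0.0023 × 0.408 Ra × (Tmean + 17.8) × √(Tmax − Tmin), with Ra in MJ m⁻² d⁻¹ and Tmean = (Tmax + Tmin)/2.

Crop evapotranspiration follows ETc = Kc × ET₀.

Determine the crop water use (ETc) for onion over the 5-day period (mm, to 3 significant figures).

Tmean = (22.1 + 9.9)/2 = 16.00 °C
0.408 Ra = 0.408 × 32.7 = 13.3416 mm/d equivalent
ET₀ = 0.0023 × 13.3416 × (16.00 + 17.8) × √12.2 = 0.0023 × 13.3416 × 33.80 × 3.4928 = 3.6226 mm/d
ETc = Kc × ET₀ = 0.95 × 3.6226 = 3.4415 mm/d
Over 5 days: 3.4415 × 5 = 17.208 mm

17.2 mm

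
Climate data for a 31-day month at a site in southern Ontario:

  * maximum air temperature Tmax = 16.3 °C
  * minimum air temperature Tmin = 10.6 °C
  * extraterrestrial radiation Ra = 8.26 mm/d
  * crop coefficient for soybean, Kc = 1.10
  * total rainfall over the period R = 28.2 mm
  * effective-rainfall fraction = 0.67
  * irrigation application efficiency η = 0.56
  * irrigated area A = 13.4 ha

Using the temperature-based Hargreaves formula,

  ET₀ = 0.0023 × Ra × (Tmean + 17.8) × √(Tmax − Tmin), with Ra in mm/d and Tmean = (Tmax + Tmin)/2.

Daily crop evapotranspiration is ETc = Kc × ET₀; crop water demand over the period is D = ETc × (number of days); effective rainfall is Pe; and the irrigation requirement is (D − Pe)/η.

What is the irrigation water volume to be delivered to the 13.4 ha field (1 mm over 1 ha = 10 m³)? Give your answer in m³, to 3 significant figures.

Tmean = (16.3 + 10.6)/2 = 13.45 °C
ET₀ = 0.0023 × 8.26 × (13.45 + 17.8) × √5.7 = 0.0023 × 8.26 × 31.25 × 2.3875 = 1.4174 mm/d
ETc = Kc × ET₀ = 1.10 × 1.4174 = 1.5591 mm/d
Crop demand D = ETc × 31 d = 1.5591 × 31 = 48.332 mm
Pe = 0.67 × 28.2 = 18.894 mm
D − Pe = 48.332 − 18.894 = 29.438 mm
Gross irrigation = 29.438 / 0.56 = 52.568 mm
Volume = 52.568 mm × 13.4 ha × 10 = 7044.1 m³

7040 m³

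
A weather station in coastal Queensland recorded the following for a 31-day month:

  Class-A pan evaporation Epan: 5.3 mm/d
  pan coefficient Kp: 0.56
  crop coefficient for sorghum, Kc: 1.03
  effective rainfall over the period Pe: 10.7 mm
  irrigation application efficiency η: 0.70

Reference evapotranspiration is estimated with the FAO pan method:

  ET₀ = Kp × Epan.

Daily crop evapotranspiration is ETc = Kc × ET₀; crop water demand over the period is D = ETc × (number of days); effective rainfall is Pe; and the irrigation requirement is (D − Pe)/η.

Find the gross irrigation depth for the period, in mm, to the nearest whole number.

120 mm

ET₀ = 0.56 × 5.3 = 2.9680 mm/d
ETc = Kc × ET₀ = 1.03 × 2.9680 = 3.0570 mm/d
Crop demand D = ETc × 31 d = 3.0570 × 31 = 94.767 mm
D − Pe = 94.767 − 10.7 = 84.067 mm
Gross irrigation = 84.067 / 0.70 = 120.096 mm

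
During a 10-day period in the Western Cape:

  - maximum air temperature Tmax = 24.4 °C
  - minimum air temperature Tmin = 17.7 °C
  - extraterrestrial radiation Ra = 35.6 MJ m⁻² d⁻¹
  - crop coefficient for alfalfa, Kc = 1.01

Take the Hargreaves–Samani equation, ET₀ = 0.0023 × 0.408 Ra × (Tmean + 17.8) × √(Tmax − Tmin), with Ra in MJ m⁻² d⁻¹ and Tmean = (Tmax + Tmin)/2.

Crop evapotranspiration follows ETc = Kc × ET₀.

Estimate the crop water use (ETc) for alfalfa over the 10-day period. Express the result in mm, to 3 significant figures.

Tmean = (24.4 + 17.7)/2 = 21.05 °C
0.408 Ra = 0.408 × 35.6 = 14.5248 mm/d equivalent
ET₀ = 0.0023 × 14.5248 × (21.05 + 17.8) × √6.7 = 0.0023 × 14.5248 × 38.85 × 2.5884 = 3.3594 mm/d
ETc = Kc × ET₀ = 1.01 × 3.3594 = 3.3930 mm/d
Over 10 days: 3.3930 × 10 = 33.930 mm

33.9 mm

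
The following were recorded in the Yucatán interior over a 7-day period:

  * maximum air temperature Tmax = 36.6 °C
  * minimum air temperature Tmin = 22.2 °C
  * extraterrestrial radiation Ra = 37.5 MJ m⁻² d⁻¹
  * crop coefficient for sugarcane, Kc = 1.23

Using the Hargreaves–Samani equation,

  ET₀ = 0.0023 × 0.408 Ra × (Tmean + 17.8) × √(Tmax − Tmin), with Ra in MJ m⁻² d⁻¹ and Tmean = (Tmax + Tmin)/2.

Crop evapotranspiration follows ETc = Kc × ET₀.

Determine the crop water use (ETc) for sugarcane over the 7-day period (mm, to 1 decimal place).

54.3 mm

Tmean = (36.6 + 22.2)/2 = 29.40 °C
0.408 Ra = 0.408 × 37.5 = 15.3000 mm/d equivalent
ET₀ = 0.0023 × 15.3000 × (29.40 + 17.8) × √14.4 = 0.0023 × 15.3000 × 47.20 × 3.7947 = 6.3029 mm/d
ETc = Kc × ET₀ = 1.23 × 6.3029 = 7.7526 mm/d
Over 7 days: 7.7526 × 7 = 54.268 mm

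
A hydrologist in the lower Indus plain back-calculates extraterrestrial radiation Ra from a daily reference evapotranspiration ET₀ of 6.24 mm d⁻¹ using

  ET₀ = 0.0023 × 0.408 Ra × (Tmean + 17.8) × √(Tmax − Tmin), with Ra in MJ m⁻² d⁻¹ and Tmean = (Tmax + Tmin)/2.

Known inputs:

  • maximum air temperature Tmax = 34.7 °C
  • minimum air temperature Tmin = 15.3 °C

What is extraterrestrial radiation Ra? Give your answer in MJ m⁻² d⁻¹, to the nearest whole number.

Tmean = (34.7+15.3)/2 = 25.00 °C; ΔT = 19.4
Ra = ET₀ / [0.0023 × 0.408 × (Tmean+17.8) × √ΔT]
   = 6.24 / (0.0023 × 0.408 × 42.80 × 4.4045) = 35.274 MJ m⁻² d⁻¹

35 MJ m⁻² d⁻¹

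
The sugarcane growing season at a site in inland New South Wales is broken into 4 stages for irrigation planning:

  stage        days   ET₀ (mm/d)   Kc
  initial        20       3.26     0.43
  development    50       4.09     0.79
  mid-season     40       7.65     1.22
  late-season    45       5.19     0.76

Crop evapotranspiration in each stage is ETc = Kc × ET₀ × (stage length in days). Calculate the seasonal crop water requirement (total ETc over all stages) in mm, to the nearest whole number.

740 mm

initial: 0.43 × 3.26 × 20 = 28.04 mm
development: 0.79 × 4.09 × 50 = 161.56 mm
mid-season: 1.22 × 7.65 × 40 = 373.32 mm
late-season: 0.76 × 5.19 × 45 = 177.50 mm
Seasonal total = 740.42 mm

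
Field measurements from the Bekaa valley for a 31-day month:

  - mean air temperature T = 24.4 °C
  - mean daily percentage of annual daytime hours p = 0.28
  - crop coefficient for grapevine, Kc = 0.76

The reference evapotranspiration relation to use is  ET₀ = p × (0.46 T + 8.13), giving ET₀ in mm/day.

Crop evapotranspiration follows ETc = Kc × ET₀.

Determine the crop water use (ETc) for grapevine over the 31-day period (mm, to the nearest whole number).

ET₀ = 0.28 × (0.46 × 24.4 + 8.13) = 0.28 × 19.354 = 5.4191 mm/d
ETc = Kc × ET₀ = 0.76 × 5.4191 = 4.1185 mm/d
Over 31 days: 4.1185 × 31 = 127.674 mm

128 mm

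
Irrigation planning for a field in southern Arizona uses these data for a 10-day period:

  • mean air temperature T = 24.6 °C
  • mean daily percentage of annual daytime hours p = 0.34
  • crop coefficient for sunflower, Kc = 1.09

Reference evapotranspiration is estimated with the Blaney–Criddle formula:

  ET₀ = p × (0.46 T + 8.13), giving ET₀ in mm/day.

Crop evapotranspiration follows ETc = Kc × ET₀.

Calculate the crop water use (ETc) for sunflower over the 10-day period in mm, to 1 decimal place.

ET₀ = 0.34 × (0.46 × 24.6 + 8.13) = 0.34 × 19.446 = 6.6116 mm/d
ETc = Kc × ET₀ = 1.09 × 6.6116 = 7.2066 mm/d
Over 10 days: 7.2066 × 10 = 72.066 mm

72.1 mm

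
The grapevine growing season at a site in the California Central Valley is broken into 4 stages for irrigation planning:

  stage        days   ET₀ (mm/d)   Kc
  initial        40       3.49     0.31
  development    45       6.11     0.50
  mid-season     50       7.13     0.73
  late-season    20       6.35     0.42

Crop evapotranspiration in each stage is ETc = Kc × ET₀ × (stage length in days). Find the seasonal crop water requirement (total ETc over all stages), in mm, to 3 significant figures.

initial: 0.31 × 3.49 × 40 = 43.28 mm
development: 0.50 × 6.11 × 45 = 137.48 mm
mid-season: 0.73 × 7.13 × 50 = 260.25 mm
late-season: 0.42 × 6.35 × 20 = 53.34 mm
Seasonal total = 494.35 mm

494 mm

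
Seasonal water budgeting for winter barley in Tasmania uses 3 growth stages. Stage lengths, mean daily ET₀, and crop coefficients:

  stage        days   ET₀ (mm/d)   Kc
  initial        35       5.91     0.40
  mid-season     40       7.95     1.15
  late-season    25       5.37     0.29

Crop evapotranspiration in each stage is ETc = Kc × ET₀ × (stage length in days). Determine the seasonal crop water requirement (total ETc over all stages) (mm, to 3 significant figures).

487 mm

initial: 0.40 × 5.91 × 35 = 82.74 mm
mid-season: 1.15 × 7.95 × 40 = 365.70 mm
late-season: 0.29 × 5.37 × 25 = 38.93 mm
Seasonal total = 487.37 mm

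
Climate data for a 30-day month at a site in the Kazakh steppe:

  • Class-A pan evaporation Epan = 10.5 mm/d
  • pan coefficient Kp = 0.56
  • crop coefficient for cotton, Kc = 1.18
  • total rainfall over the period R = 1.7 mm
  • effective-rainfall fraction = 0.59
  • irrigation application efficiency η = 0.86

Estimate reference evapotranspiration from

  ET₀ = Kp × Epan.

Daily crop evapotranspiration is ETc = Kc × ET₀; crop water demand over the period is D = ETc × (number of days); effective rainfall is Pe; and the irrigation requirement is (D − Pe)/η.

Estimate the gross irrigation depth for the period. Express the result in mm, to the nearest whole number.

241 mm

ET₀ = 0.56 × 10.5 = 5.8800 mm/d
ETc = Kc × ET₀ = 1.18 × 5.8800 = 6.9384 mm/d
Crop demand D = ETc × 30 d = 6.9384 × 30 = 208.152 mm
Pe = 0.59 × 1.7 = 1.003 mm
D − Pe = 208.152 − 1.003 = 207.149 mm
Gross irrigation = 207.149 / 0.86 = 240.871 mm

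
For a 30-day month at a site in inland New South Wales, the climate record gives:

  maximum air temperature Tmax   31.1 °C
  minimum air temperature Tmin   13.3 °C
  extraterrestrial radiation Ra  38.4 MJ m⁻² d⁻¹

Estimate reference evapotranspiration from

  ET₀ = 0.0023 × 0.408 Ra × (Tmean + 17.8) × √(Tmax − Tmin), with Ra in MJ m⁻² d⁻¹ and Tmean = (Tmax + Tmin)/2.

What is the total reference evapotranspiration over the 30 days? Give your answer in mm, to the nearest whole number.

182 mm

Tmean = (31.1 + 13.3)/2 = 22.20 °C
0.408 Ra = 0.408 × 38.4 = 15.6672 mm/d equivalent
ET₀ = 0.0023 × 15.6672 × (22.20 + 17.8) × √17.8 = 0.0023 × 15.6672 × 40.00 × 4.2190 = 6.0812 mm/d
Over 30 days: 6.0812 × 30 = 182.436 mm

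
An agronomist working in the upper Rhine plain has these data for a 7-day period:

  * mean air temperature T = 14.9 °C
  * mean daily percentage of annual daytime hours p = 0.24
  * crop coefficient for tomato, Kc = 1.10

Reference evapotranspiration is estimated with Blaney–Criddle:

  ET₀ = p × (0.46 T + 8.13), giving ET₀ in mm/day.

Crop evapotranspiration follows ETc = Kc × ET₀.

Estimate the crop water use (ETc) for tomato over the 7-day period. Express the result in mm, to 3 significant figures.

ET₀ = 0.24 × (0.46 × 14.9 + 8.13) = 0.24 × 14.984 = 3.5962 mm/d
ETc = Kc × ET₀ = 1.10 × 3.5962 = 3.9558 mm/d
Over 7 days: 3.9558 × 7 = 27.691 mm

27.7 mm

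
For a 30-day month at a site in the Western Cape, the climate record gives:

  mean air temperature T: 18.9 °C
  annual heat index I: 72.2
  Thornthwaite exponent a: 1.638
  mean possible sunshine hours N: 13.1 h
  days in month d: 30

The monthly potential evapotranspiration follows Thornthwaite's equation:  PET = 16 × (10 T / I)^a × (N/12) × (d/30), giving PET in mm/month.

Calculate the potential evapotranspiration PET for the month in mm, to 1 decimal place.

84.5 mm

10T/I = 10 × 18.9 / 72.2 = 2.6177
(10T/I)^a = 2.6177^1.638 = 4.8367
Uncorrected PET = 16 × 4.8367 = 77.387 mm
Correction = (N/12)(d/30) = (13.1/12)(30/30) = 1.0917
PET = 77.387 × 1.0917 = 84.483 mm/month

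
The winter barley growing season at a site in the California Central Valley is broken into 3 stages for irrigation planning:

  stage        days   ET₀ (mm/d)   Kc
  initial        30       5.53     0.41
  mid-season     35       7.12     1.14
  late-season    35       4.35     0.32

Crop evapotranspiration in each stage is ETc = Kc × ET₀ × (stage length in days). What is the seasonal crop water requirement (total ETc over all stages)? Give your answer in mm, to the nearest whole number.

401 mm

initial: 0.41 × 5.53 × 30 = 68.02 mm
mid-season: 1.14 × 7.12 × 35 = 284.09 mm
late-season: 0.32 × 4.35 × 35 = 48.72 mm
Seasonal total = 400.83 mm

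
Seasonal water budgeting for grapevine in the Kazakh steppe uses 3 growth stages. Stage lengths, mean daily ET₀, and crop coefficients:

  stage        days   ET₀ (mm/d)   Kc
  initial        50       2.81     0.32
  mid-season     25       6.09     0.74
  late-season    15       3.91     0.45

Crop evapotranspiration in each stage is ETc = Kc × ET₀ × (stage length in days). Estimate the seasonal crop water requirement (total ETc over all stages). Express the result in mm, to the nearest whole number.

initial: 0.32 × 2.81 × 50 = 44.96 mm
mid-season: 0.74 × 6.09 × 25 = 112.67 mm
late-season: 0.45 × 3.91 × 15 = 26.39 mm
Seasonal total = 184.02 mm

184 mm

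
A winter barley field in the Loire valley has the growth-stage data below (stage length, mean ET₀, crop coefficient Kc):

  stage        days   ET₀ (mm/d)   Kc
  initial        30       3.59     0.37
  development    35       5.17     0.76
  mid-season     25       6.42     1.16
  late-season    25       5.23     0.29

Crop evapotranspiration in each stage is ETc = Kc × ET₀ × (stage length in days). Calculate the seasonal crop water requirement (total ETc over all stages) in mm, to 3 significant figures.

initial: 0.37 × 3.59 × 30 = 39.85 mm
development: 0.76 × 5.17 × 35 = 137.52 mm
mid-season: 1.16 × 6.42 × 25 = 186.18 mm
late-season: 0.29 × 5.23 × 25 = 37.92 mm
Seasonal total = 401.47 mm

401 mm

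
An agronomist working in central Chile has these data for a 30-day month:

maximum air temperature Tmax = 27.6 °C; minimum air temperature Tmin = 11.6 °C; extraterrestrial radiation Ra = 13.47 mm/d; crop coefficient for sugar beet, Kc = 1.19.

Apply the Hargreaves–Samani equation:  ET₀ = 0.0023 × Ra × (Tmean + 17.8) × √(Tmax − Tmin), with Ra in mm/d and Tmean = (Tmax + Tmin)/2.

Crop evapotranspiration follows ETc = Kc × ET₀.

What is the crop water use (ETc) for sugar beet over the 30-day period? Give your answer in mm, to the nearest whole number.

Tmean = (27.6 + 11.6)/2 = 19.60 °C
ET₀ = 0.0023 × 13.47 × (19.60 + 17.8) × √16.0 = 0.0023 × 13.47 × 37.40 × 4.0000 = 4.6348 mm/d
ETc = Kc × ET₀ = 1.19 × 4.6348 = 5.5154 mm/d
Over 30 days: 5.5154 × 30 = 165.462 mm

165 mm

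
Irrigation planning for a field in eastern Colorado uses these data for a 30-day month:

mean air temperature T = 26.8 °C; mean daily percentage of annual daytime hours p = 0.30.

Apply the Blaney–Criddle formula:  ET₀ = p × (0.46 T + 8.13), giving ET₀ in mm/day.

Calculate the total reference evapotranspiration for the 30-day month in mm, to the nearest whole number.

ET₀ = 0.30 × (0.46 × 26.8 + 8.13) = 0.30 × 20.458 = 6.1374 mm/d
Monthly total = 6.1374 × 30 = 184.122 mm

184 mm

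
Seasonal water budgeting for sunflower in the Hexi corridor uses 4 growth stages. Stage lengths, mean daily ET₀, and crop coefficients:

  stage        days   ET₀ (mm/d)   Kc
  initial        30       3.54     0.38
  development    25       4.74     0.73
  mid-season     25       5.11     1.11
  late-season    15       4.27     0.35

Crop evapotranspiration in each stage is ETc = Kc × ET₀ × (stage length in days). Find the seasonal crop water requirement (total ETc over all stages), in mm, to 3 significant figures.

initial: 0.38 × 3.54 × 30 = 40.36 mm
development: 0.73 × 4.74 × 25 = 86.51 mm
mid-season: 1.11 × 5.11 × 25 = 141.80 mm
late-season: 0.35 × 4.27 × 15 = 22.42 mm
Seasonal total = 291.09 mm

291 mm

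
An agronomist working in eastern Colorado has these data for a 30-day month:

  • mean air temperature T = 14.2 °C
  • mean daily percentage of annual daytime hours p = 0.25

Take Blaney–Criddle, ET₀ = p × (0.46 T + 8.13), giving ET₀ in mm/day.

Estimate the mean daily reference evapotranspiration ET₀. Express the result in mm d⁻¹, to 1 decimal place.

3.7 mm d⁻¹

ET₀ = 0.25 × (0.46 × 14.2 + 8.13) = 0.25 × 14.662 = 3.6655 mm/d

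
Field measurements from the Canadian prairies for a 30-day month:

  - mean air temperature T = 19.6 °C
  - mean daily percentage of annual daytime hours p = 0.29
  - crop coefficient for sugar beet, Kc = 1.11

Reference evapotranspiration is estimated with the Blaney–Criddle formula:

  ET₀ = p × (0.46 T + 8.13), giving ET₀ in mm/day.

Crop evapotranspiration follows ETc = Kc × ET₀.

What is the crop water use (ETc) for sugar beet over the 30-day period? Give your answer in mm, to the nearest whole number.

ET₀ = 0.29 × (0.46 × 19.6 + 8.13) = 0.29 × 17.146 = 4.9723 mm/d
ETc = Kc × ET₀ = 1.11 × 4.9723 = 5.5193 mm/d
Over 30 days: 5.5193 × 30 = 165.579 mm

166 mm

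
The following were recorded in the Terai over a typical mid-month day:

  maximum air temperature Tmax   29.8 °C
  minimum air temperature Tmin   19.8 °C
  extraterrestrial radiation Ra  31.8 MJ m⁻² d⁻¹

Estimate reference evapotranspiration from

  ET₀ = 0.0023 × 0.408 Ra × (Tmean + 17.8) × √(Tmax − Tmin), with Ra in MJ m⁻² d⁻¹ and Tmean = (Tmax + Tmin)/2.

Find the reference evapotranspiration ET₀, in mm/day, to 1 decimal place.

Tmean = (29.8 + 19.8)/2 = 24.80 °C
0.408 Ra = 0.408 × 31.8 = 12.9744 mm/d equivalent
ET₀ = 0.0023 × 12.9744 × (24.80 + 17.8) × √10.0 = 0.0023 × 12.9744 × 42.60 × 3.1623 = 4.0200 mm/d

4.0 mm/day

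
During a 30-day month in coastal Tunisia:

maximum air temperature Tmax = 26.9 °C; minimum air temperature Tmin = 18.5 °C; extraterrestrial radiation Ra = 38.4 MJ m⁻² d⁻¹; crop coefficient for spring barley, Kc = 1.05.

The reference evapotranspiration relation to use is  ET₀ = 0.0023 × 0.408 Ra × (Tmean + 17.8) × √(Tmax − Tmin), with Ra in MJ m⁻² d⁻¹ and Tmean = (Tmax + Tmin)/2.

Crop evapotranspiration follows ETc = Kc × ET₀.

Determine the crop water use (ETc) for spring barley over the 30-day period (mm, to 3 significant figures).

Tmean = (26.9 + 18.5)/2 = 22.70 °C
0.408 Ra = 0.408 × 38.4 = 15.6672 mm/d equivalent
ET₀ = 0.0023 × 15.6672 × (22.70 + 17.8) × √8.4 = 0.0023 × 15.6672 × 40.50 × 2.8983 = 4.2298 mm/d
ETc = Kc × ET₀ = 1.05 × 4.2298 = 4.4413 mm/d
Over 30 days: 4.4413 × 30 = 133.239 mm

133 mm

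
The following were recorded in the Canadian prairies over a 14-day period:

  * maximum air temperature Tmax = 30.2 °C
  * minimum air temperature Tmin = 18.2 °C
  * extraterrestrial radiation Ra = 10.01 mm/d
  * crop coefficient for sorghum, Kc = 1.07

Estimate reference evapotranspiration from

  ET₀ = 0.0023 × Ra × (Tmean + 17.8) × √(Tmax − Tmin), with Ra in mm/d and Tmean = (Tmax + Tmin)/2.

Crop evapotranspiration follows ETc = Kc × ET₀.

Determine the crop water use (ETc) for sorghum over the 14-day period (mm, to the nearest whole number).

50 mm

Tmean = (30.2 + 18.2)/2 = 24.20 °C
ET₀ = 0.0023 × 10.01 × (24.20 + 17.8) × √12.0 = 0.0023 × 10.01 × 42.00 × 3.4641 = 3.3497 mm/d
ETc = Kc × ET₀ = 1.07 × 3.3497 = 3.5842 mm/d
Over 14 days: 3.5842 × 14 = 50.179 mm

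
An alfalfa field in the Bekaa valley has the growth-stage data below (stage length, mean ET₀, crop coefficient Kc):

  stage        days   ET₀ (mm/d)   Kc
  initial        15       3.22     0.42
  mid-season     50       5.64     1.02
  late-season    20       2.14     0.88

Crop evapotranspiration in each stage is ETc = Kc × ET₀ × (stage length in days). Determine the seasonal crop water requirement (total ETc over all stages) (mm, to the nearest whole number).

initial: 0.42 × 3.22 × 15 = 20.29 mm
mid-season: 1.02 × 5.64 × 50 = 287.64 mm
late-season: 0.88 × 2.14 × 20 = 37.66 mm
Seasonal total = 345.59 mm

346 mm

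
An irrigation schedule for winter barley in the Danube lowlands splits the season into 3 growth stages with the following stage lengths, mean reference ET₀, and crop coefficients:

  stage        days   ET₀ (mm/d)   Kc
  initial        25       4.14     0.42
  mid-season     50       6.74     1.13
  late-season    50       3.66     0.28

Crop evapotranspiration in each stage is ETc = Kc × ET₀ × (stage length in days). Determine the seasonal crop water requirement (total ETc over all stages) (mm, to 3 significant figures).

initial: 0.42 × 4.14 × 25 = 43.47 mm
mid-season: 1.13 × 6.74 × 50 = 380.81 mm
late-season: 0.28 × 3.66 × 50 = 51.24 mm
Seasonal total = 475.52 mm

476 mm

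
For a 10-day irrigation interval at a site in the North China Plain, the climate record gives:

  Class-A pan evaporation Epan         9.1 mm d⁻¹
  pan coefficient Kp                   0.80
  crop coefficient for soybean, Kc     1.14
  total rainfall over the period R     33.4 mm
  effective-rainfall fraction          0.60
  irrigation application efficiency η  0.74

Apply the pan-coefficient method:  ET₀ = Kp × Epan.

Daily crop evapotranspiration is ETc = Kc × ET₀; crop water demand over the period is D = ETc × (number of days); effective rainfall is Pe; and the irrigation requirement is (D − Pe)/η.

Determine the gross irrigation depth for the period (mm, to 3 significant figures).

ET₀ = 0.80 × 9.1 = 7.2800 mm/d
ETc = Kc × ET₀ = 1.14 × 7.2800 = 8.2992 mm/d
Crop demand D = ETc × 10 d = 8.2992 × 10 = 82.992 mm
Pe = 0.60 × 33.4 = 20.040 mm
D − Pe = 82.992 − 20.040 = 62.952 mm
Gross irrigation = 62.952 / 0.74 = 85.070 mm

85.1 mm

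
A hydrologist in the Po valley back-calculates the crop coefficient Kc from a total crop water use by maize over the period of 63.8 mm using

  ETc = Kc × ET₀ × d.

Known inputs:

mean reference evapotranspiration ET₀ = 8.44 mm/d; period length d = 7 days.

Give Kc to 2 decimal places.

ETc = Kc × ET₀ × d  ⇒  Kc = ETc / (ET₀ × d)
Kc = 63.8 / (8.44 × 7) = 63.8 / 59.08 = 1.0799

1.08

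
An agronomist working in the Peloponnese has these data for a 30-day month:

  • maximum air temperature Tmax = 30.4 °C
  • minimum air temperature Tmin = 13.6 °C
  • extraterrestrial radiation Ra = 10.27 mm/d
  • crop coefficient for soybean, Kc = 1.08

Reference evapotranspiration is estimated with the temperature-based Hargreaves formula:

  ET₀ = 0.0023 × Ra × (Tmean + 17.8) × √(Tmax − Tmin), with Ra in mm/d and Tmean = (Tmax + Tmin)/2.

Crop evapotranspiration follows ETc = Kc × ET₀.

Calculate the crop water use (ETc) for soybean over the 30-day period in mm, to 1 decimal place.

Tmean = (30.4 + 13.6)/2 = 22.00 °C
ET₀ = 0.0023 × 10.27 × (22.00 + 17.8) × √16.8 = 0.0023 × 10.27 × 39.80 × 4.0988 = 3.8533 mm/d
ETc = Kc × ET₀ = 1.08 × 3.8533 = 4.1616 mm/d
Over 30 days: 4.1616 × 30 = 124.848 mm

124.8 mm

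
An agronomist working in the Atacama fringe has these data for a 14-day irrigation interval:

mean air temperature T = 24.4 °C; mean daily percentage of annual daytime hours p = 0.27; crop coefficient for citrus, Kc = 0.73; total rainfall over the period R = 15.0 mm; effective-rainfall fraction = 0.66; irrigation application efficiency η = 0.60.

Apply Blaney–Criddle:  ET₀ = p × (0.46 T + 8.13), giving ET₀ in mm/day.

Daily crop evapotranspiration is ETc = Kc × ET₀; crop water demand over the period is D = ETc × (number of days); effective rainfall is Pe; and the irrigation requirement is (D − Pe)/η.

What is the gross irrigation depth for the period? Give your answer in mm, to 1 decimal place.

ET₀ = 0.27 × (0.46 × 24.4 + 8.13) = 0.27 × 19.354 = 5.2256 mm/d
ETc = Kc × ET₀ = 0.73 × 5.2256 = 3.8147 mm/d
Crop demand D = ETc × 14 d = 3.8147 × 14 = 53.406 mm
Pe = 0.66 × 15.0 = 9.900 mm
D − Pe = 53.406 − 9.900 = 43.506 mm
Gross irrigation = 43.506 / 0.60 = 72.510 mm

72.5 mm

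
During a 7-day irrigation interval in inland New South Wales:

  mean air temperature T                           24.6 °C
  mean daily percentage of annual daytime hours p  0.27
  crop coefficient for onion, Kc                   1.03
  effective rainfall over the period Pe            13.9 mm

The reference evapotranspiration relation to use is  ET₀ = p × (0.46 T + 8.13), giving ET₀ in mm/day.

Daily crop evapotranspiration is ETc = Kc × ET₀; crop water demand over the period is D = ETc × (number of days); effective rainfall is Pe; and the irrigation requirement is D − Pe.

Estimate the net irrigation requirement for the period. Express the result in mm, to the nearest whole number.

ET₀ = 0.27 × (0.46 × 24.6 + 8.13) = 0.27 × 19.446 = 5.2504 mm/d
ETc = Kc × ET₀ = 1.03 × 5.2504 = 5.4079 mm/d
Crop demand D = ETc × 7 d = 5.4079 × 7 = 37.855 mm
D − Pe = 37.855 − 13.9 = 23.955 mm

24 mm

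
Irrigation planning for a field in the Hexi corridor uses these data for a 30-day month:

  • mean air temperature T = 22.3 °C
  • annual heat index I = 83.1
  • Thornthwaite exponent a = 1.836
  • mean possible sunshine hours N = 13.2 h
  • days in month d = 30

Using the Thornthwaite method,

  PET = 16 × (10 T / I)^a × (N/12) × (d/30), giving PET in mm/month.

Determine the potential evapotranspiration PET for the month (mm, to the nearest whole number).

10T/I = 10 × 22.3 / 83.1 = 2.6835
(10T/I)^a = 2.6835^1.836 = 6.1249
Uncorrected PET = 16 × 6.1249 = 97.998 mm
Correction = (N/12)(d/30) = (13.2/12)(30/30) = 1.1000
PET = 97.998 × 1.1000 = 107.798 mm/month

108 mm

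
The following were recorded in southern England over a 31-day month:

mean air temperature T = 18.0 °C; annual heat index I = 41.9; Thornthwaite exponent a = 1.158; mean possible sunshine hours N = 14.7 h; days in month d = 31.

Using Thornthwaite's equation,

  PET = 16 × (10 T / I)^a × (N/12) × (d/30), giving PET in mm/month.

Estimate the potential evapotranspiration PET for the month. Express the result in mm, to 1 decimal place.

109.5 mm

10T/I = 10 × 18.0 / 41.9 = 4.2959
(10T/I)^a = 4.2959^1.158 = 5.4085
Uncorrected PET = 16 × 5.4085 = 86.536 mm
Correction = (N/12)(d/30) = (14.7/12)(31/30) = 1.2658
PET = 86.536 × 1.2658 = 109.537 mm/month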